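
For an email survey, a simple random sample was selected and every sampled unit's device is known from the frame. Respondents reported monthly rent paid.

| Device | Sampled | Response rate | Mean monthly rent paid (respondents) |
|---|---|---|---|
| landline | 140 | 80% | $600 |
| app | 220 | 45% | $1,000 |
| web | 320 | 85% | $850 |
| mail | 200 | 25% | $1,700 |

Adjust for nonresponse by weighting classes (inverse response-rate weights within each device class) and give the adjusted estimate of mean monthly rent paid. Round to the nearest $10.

$1,040

Weighting each respondent by the inverse class response rate inflates each class back to its sampled size, so the class weight is n_sampled:
  landline: 140 × 600 = 84,000
  app: 220 × 1000 = 220,000
  web: 320 × 850 = 272,000
  mail: 200 × 1700 = 340,000
Adjusted estimate = 916,000 / 880 = 1040.91 → $1,040.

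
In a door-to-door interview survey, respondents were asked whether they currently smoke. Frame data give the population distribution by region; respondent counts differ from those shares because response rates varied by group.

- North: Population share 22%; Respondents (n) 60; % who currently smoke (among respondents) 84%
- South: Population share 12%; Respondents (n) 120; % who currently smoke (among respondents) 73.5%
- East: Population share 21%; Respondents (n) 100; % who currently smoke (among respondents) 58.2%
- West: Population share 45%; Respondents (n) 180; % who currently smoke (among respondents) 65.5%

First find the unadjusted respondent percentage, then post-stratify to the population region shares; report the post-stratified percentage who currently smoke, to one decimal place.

Without adjustment, the pooled respondent share is:
  (60/460)×84 + (120/460)×73.5 + (100/460)×58.2 + (180/460)×65.5 = 68.413%
Post-stratified estimate weights by population shares:
  0.22×84 + 0.12×73.5 + 0.21×58.2 + 0.45×65.5 = 68.997%

69.0%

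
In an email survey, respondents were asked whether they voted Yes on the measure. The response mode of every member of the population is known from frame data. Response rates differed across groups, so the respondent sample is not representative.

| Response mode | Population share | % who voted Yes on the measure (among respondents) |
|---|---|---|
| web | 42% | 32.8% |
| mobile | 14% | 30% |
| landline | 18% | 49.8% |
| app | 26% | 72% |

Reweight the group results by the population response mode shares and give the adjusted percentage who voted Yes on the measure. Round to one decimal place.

Post-stratification weights by population share, not respondent share:
  web: 0.42 × 32.8 = 13.776
  mobile: 0.14 × 30 = 4.2
  landline: 0.18 × 49.8 = 8.964
  app: 0.26 × 72 = 18.72
Post-stratified estimate = 45.66 → 45.7%.

45.7%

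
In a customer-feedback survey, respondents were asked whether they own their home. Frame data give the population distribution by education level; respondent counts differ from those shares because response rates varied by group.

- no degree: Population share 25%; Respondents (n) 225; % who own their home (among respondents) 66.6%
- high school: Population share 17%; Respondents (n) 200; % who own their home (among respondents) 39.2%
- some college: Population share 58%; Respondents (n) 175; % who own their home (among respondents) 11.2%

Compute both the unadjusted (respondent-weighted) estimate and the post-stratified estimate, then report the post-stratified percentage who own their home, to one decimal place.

29.8%

Without adjustment, the pooled respondent share is:
  (225/600)×66.6 + (200/600)×39.2 + (175/600)×11.2 = 41.3083%
Post-stratified estimate weights by population shares:
  0.25×66.6 + 0.17×39.2 + 0.58×11.2 = 29.81%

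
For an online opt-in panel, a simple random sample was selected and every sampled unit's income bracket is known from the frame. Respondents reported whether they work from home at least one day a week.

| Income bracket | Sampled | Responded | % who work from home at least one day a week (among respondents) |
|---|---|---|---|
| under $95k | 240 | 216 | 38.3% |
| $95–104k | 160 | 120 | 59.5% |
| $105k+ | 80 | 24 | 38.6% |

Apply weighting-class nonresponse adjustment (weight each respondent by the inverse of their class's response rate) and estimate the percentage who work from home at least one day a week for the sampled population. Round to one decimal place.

Response rates by class: under $95k 216/240 = 90%, $95–104k 120/160 = 75%, $105k+ 24/80 = 30%.
With weight = n_sampled/n_responded per class, the weighted class total is n_sampled:
  under $95k: 240 × 38.3 = 9192
  $95–104k: 160 × 59.5 = 9520
  $105k+: 80 × 38.6 = 3088
Adjusted estimate = 21,800 / 480 = 45.4167 → 45.4%.

45.4%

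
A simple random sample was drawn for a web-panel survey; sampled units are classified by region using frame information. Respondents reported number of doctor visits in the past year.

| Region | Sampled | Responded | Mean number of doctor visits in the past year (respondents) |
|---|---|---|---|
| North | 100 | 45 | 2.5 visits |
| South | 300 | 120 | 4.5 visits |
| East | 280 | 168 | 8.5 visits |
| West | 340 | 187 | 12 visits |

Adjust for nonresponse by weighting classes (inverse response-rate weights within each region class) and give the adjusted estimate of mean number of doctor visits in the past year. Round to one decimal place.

Class response rates: North 45/100 = 45%, South 120/300 = 40%, East 168/280 = 60%, West 187/340 = 55%.
Each respondent's weight = sampled/responded in their class; summing within a class gives n_sampled, so:
  North: 100 × 2.5 = 250
  South: 300 × 4.5 = 1350
  East: 280 × 8.5 = 2380
  West: 340 × 12 = 4080
Adjusted estimate = 8060 / 1,020 = 7.90196 → 7.9.

7.9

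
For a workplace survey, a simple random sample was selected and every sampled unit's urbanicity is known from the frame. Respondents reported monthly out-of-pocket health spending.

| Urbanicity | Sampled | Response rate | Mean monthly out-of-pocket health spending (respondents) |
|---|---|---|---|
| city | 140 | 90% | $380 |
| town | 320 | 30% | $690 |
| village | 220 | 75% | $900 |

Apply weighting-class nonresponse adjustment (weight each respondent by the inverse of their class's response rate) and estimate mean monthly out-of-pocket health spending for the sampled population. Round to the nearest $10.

$690

Inverse-response-rate weighting restores each class to its sampled count, so class totals weight by n_sampled:
  city: 140 × 380 = 53,200
  town: 320 × 690 = 220,800
  village: 220 × 900 = 198,000
Adjusted estimate = 472,000 / 680 = 694.118 → $690.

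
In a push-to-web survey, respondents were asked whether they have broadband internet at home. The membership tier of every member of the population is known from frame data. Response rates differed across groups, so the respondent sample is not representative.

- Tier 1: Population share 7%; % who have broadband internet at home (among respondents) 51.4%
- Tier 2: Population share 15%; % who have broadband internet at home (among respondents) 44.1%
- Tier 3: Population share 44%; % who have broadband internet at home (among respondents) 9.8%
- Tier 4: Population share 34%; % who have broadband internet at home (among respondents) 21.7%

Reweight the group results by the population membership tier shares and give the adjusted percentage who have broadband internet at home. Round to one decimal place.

21.9%

Weight each group's respondent value by its population share:
  Tier 1: 0.07 × 51.4 = 3.598
  Tier 2: 0.15 × 44.1 = 6.615
  Tier 3: 0.44 × 9.8 = 4.312
  Tier 4: 0.34 × 21.7 = 7.378
Post-stratified estimate = 21.903 → 21.9%.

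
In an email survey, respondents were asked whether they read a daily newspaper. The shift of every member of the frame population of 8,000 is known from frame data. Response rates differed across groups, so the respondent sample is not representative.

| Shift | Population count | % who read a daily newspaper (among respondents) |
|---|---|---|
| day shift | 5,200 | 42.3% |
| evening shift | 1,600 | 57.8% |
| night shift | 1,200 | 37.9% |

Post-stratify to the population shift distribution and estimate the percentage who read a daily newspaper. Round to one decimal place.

Reweight to the known shift distribution:
  day shift: (5,200/8,000) × 42.3 = 27.495
  evening shift: (1,600/8,000) × 57.8 = 11.56
  night shift: (1,200/8,000) × 37.9 = 5.685
Post-stratified estimate = 44.74 → 44.7%.

44.7%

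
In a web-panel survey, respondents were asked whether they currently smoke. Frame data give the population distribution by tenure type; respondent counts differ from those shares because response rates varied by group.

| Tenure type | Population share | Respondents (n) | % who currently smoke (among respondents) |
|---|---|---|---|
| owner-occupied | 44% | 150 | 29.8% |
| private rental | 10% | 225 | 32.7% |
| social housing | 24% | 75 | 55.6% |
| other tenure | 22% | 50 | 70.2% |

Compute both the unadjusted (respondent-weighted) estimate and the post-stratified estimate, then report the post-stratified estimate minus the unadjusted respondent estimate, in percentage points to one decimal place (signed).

+6.2 percentage points

Unadjusted (pooled respondent) estimate weights by respondent counts:
  (150/500)×29.8 + (225/500)×32.7 + (75/500)×55.6 + (50/500)×70.2 = 39.015%
Reweighting by population tenure type shares:
  0.44×29.8 + 0.1×32.7 + 0.24×55.6 + 0.22×70.2 = 45.17%
Difference = 45.17 − 39.015 = 6.155 pp.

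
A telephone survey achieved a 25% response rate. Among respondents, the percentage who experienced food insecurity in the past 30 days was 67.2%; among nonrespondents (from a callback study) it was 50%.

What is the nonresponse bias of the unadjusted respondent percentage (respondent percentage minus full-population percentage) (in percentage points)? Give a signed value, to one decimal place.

+12.9 percentage points

Nonresponse fraction = 1 − 0.25 = 0.75.
Bias = (nonresponse fraction) × (respondent percentage − nonrespondent percentage)
     = 0.75 × (67.2 − 50) = 0.75 × 17.2 = 12.9.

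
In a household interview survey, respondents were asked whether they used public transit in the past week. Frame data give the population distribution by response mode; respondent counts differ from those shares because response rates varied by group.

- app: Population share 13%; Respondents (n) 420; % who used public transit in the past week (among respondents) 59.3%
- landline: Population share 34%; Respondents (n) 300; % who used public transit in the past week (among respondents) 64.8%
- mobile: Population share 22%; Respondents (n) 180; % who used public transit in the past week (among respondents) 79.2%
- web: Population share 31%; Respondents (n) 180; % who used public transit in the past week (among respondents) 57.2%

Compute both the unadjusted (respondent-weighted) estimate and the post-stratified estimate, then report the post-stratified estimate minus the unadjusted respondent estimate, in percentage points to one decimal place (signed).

+1.1 percentage points

Without adjustment, the pooled respondent share is:
  (420/1080)×59.3 + (300/1080)×64.8 + (180/1080)×79.2 + (180/1080)×57.2 = 63.7944%
Post-stratifying to population shares instead:
  0.13×59.3 + 0.34×64.8 + 0.22×79.2 + 0.31×57.2 = 64.897%
Difference = 64.897 − 63.7944 = 1.1026 pp.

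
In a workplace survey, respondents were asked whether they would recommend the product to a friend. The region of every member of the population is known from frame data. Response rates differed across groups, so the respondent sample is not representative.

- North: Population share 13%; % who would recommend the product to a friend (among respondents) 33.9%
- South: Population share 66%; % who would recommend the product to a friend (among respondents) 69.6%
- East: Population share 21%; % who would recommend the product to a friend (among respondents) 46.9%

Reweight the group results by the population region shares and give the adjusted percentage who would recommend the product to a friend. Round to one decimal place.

Post-stratification weights by population share, not respondent share:
  North: 0.13 × 33.9 = 4.407
  South: 0.66 × 69.6 = 45.936
  East: 0.21 × 46.9 = 9.849
Post-stratified estimate = 60.192 → 60.2%.

60.2%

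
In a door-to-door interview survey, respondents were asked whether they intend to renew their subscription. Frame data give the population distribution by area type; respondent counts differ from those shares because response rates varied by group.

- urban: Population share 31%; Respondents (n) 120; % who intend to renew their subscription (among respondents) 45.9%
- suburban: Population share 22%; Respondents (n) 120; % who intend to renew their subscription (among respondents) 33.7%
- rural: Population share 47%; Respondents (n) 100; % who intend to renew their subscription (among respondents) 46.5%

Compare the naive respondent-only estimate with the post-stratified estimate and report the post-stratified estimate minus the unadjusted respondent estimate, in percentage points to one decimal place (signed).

+1.7 percentage points

Unadjusted (pooled respondent) estimate weights by respondent counts:
  (120/340)×45.9 + (120/340)×33.7 + (100/340)×46.5 = 41.7706%
Post-stratified estimate weights by population shares:
  0.31×45.9 + 0.22×33.7 + 0.47×46.5 = 43.498%
Difference = 43.498 − 41.7706 = 1.7274 pp.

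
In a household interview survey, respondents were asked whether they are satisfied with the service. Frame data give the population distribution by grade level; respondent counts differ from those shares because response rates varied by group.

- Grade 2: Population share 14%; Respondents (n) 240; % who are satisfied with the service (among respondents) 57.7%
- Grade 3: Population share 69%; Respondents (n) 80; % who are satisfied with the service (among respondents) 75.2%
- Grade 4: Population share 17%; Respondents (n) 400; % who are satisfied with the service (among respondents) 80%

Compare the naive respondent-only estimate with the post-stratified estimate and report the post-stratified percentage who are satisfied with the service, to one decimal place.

73.6%

Without adjustment, the pooled respondent share is:
  (240/720)×57.7 + (80/720)×75.2 + (400/720)×80 = 72.0333%
Post-stratifying to population shares instead:
  0.14×57.7 + 0.69×75.2 + 0.17×80 = 73.566%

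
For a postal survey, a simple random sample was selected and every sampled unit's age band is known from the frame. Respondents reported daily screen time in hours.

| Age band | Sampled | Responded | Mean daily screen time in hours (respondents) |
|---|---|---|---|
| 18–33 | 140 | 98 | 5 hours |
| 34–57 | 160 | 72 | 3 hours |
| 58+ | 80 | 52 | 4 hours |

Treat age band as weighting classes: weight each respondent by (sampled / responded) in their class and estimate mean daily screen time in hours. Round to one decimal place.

3.9

Class response rates: 18–33 98/140 = 70%, 34–57 72/160 = 45%, 58+ 52/80 = 65%.
With weight = n_sampled/n_responded per class, the weighted class total is n_sampled:
  18–33: 140 × 5 = 700
  34–57: 160 × 3 = 480
  58+: 80 × 4 = 320
Adjusted estimate = 1500 / 380 = 3.94737 → 3.9.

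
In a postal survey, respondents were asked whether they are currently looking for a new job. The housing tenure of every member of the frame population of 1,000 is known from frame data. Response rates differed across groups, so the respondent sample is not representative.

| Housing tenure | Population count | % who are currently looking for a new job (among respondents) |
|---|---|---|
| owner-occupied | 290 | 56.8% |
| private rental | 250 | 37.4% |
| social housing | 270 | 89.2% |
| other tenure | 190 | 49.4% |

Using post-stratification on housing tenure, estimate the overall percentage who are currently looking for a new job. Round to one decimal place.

59.3%

Reweight to the known housing tenure distribution:
  owner-occupied: (290/1,000) × 56.8 = 16.472
  private rental: (250/1,000) × 37.4 = 9.35
  social housing: (270/1,000) × 89.2 = 24.084
  other tenure: (190/1,000) × 49.4 = 9.386
Post-stratified estimate = 59.292 → 59.3%.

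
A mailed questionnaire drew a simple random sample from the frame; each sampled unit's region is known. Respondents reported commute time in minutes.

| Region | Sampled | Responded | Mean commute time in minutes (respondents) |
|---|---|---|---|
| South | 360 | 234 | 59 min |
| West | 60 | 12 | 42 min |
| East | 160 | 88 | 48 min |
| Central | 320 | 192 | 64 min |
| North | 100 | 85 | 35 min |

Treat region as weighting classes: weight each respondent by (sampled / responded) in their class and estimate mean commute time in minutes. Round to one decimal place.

Class response rates: South 234/360 = 65%, West 12/60 = 20%, East 88/160 = 55%, Central 192/320 = 60%, North 85/100 = 85%.
Inverse-response-rate weighting restores each class to its sampled count, so class totals weight by n_sampled:
  South: 360 × 59 = 21,240
  West: 60 × 42 = 2520
  East: 160 × 48 = 7680
  Central: 320 × 64 = 20,480
  North: 100 × 35 = 3500
Adjusted estimate = 55,420 / 1,000 = 55.42 → 55.4.

55.4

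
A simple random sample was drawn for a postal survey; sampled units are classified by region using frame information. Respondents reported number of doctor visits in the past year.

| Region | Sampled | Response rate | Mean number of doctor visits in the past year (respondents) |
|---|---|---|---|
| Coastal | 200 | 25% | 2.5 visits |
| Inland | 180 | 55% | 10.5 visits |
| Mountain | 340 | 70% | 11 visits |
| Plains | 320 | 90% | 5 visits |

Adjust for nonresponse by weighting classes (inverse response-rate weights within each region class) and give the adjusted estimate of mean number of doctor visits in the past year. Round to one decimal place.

7.4

Inverse-response-rate weighting restores each class to its sampled count, so class totals weight by n_sampled:
  Coastal: 200 × 2.5 = 500
  Inland: 180 × 10.5 = 1890
  Mountain: 340 × 11 = 3740
  Plains: 320 × 5 = 1600
Adjusted estimate = 7730 / 1,040 = 7.43269 → 7.4.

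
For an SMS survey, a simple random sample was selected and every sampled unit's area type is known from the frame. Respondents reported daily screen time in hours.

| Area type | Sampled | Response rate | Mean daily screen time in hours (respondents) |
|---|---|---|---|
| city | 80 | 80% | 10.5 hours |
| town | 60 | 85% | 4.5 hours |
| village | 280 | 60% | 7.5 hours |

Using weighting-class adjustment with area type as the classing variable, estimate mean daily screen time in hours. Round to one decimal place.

Each respondent's weight = sampled/responded in their class; summing within a class gives n_sampled, so:
  city: 80 × 10.5 = 840
  town: 60 × 4.5 = 270
  village: 280 × 7.5 = 2100
Adjusted estimate = 3210 / 420 = 7.64286 → 7.6.

7.6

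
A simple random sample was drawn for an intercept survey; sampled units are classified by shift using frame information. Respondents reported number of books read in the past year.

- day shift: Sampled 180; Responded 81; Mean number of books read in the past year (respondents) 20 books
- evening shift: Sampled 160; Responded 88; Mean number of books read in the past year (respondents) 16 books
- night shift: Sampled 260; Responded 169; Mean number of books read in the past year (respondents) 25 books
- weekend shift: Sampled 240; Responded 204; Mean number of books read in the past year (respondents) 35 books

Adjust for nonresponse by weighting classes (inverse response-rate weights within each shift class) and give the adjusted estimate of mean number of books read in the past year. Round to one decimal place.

25.1

Response rates by class: day shift 81/180 = 45%, evening shift 88/160 = 55%, night shift 169/260 = 65%, weekend shift 204/240 = 85%.
Inverse-response-rate weighting restores each class to its sampled count, so class totals weight by n_sampled:
  day shift: 180 × 20 = 3600
  evening shift: 160 × 16 = 2560
  night shift: 260 × 25 = 6500
  weekend shift: 240 × 35 = 8400
Adjusted estimate = 21,060 / 840 = 25.0714 → 25.1.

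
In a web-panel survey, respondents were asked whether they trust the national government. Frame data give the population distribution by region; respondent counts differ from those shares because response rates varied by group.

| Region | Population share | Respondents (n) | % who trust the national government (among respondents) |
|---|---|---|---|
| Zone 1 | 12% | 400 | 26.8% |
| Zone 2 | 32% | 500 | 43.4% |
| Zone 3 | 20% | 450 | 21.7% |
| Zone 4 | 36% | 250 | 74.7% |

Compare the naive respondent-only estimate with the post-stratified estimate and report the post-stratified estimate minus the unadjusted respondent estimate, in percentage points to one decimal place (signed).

+10.3 percentage points

Naive respondent-only estimate (weights = respondent counts):
  (400/1600)×26.8 + (500/1600)×43.4 + (450/1600)×21.7 + (250/1600)×74.7 = 38.0375%
Reweighting by population region shares:
  0.12×26.8 + 0.32×43.4 + 0.2×21.7 + 0.36×74.7 = 48.336%
Difference = 48.336 − 38.0375 = 10.2985 pp.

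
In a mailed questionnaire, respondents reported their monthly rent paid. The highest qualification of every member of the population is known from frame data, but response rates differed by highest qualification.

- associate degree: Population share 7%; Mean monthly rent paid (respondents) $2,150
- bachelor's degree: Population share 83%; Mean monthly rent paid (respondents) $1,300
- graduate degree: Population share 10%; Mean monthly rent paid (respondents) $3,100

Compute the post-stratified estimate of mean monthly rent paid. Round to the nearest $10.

Weight each group's respondent value by its population share:
  associate degree: 0.07 × 2150 = 150.5
  bachelor's degree: 0.83 × 1300 = 1079
  graduate degree: 0.1 × 3100 = 310
Post-stratified estimate = 1539.5 → $1,540.

$1,540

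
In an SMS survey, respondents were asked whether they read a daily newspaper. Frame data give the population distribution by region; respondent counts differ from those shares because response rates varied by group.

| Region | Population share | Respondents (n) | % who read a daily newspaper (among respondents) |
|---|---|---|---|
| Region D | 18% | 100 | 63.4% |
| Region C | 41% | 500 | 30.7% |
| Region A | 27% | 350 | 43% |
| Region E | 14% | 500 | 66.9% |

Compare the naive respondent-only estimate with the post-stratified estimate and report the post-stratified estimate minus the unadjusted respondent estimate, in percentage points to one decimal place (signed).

-3.4 percentage points

Without adjustment, the pooled respondent share is:
  (100/1450)×63.4 + (500/1450)×30.7 + (350/1450)×43 + (500/1450)×66.9 = 48.4069%
Reweighting by population region shares:
  0.18×63.4 + 0.41×30.7 + 0.27×43 + 0.14×66.9 = 44.975%
Difference = 44.975 − 48.4069 = -3.4319 pp.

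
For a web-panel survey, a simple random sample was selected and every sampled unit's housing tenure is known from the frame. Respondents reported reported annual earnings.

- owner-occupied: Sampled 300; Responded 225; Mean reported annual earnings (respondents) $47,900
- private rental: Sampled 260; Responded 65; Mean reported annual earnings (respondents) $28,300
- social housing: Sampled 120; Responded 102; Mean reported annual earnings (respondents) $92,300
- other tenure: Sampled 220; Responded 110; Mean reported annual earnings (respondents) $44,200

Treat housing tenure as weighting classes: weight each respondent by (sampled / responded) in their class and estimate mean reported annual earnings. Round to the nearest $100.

$47,300

Response rates by class: owner-occupied 225/300 = 75%, private rental 65/260 = 25%, social housing 102/120 = 85%, other tenure 110/220 = 50%.
Each respondent's weight = sampled/responded in their class; summing within a class gives n_sampled, so:
  owner-occupied: 300 × 47,900 = 14,370,000
  private rental: 260 × 28,300 = 7,358,000
  social housing: 120 × 92,300 = 11,076,000
  other tenure: 220 × 44,200 = 9,724,000
Adjusted estimate = 42,528,000 / 900 = 47253.3 → $47,300.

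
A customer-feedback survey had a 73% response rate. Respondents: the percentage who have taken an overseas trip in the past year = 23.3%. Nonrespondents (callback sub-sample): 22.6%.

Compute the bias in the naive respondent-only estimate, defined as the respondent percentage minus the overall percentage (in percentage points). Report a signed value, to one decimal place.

Nonresponse fraction = 1 − 0.73 = 0.27.
Bias = (nonresponse fraction) × (respondent percentage − nonrespondent percentage)
     = 0.27 × (23.3 − 22.6) = 0.27 × 0.7 = 0.189.

+0.2 percentage points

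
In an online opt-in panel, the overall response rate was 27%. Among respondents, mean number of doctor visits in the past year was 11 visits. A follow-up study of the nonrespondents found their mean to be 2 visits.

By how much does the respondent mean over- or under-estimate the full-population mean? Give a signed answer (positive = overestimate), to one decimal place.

Nonresponse fraction = 1 − 0.27 = 0.73.
Bias = (nonresponse fraction) × (respondent mean − nonrespondent mean)
     = 0.73 × (11 − 2) = 0.73 × 9 = 6.57.

+6.6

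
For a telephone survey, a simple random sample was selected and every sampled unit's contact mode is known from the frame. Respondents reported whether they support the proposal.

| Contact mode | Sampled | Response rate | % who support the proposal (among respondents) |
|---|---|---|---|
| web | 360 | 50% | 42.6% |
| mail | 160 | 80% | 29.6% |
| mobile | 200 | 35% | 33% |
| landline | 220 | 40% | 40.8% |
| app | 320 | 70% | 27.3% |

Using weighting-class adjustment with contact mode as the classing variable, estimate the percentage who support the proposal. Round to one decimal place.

Inverse-response-rate weighting restores each class to its sampled count, so class totals weight by n_sampled:
  web: 360 × 42.6 = 15,336
  mail: 160 × 29.6 = 4736
  mobile: 200 × 33 = 6600
  landline: 220 × 40.8 = 8976
  app: 320 × 27.3 = 8736
Adjusted estimate = 44,384 / 1,260 = 35.2254 → 35.2%.

35.2%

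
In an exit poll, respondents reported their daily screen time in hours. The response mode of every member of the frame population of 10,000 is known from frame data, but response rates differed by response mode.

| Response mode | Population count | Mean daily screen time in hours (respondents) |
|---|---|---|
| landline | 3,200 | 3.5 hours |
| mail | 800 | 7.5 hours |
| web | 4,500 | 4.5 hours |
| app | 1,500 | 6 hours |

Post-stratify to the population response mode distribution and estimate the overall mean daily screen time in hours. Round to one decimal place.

Post-stratification weights by population share, not respondent share:
  landline: (3,200/10,000) × 3.5 = 1.12
  mail: (800/10,000) × 7.5 = 0.6
  web: (4,500/10,000) × 4.5 = 2.025
  app: (1,500/10,000) × 6 = 0.9
Post-stratified estimate = 4.645 → 4.6.

4.6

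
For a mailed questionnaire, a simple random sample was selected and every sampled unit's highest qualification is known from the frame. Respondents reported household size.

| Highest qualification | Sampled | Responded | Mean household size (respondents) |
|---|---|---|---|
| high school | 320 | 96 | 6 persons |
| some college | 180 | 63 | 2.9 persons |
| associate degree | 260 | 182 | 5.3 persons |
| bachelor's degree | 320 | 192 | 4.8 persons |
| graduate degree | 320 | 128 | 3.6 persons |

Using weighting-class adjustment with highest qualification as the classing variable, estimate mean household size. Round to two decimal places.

4.65

Response rates by class: high school 96/320 = 30%, some college 63/180 = 35%, associate degree 182/260 = 70%, bachelor's degree 192/320 = 60%, graduate degree 128/320 = 40%.
Weighting each respondent by the inverse class response rate inflates each class back to its sampled size, so the class weight is n_sampled:
  high school: 320 × 6 = 1920
  some college: 180 × 2.9 = 522
  associate degree: 260 × 5.3 = 1378
  bachelor's degree: 320 × 4.8 = 1536
  graduate degree: 320 × 3.6 = 1152
Adjusted estimate = 6508 / 1,400 = 4.64857 → 4.65.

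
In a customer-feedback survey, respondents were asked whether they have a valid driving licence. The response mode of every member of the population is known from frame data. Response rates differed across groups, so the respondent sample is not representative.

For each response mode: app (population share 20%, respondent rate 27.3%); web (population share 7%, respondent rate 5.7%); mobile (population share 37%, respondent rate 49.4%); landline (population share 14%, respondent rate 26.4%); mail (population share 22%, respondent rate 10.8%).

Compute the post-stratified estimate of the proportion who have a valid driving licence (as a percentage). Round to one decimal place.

Reweight to the known response mode distribution:
  app: 0.2 × 27.3 = 5.46
  web: 0.07 × 5.7 = 0.399
  mobile: 0.37 × 49.4 = 18.278
  landline: 0.14 × 26.4 = 3.696
  mail: 0.22 × 10.8 = 2.376
Post-stratified estimate = 30.209 → 30.2%.

30.2%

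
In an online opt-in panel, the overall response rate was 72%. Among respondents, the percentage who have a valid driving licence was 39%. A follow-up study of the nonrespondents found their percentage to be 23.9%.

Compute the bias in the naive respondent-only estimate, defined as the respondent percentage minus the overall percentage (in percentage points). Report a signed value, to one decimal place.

+4.2 percentage points

Nonresponse fraction = 1 − 0.72 = 0.28.
Bias = (nonresponse fraction) × (respondent percentage − nonrespondent percentage)
     = 0.28 × (39 − 23.9) = 0.28 × 15.1 = 4.228.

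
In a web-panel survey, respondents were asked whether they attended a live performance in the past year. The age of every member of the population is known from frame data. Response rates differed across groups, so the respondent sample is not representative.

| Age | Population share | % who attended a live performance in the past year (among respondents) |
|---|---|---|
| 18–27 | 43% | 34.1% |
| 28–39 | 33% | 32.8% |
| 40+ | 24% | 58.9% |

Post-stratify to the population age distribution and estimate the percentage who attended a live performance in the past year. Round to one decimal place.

39.6%

Reweight to the known age distribution:
  18–27: 0.43 × 34.1 = 14.663
  28–39: 0.33 × 32.8 = 10.824
  40+: 0.24 × 58.9 = 14.136
Post-stratified estimate = 39.623 → 39.6%.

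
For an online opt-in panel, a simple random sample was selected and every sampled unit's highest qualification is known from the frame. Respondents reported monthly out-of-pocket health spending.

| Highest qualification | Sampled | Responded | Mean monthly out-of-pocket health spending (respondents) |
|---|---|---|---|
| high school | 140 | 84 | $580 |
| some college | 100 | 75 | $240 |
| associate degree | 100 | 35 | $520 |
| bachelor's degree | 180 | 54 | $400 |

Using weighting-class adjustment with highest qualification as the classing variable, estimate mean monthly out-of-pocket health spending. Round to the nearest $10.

$440

Response rates by class: high school 84/140 = 60%, some college 75/100 = 75%, associate degree 35/100 = 35%, bachelor's degree 54/180 = 30%.
With weight = n_sampled/n_responded per class, the weighted class total is n_sampled:
  high school: 140 × 580 = 81,200
  some college: 100 × 240 = 24,000
  associate degree: 100 × 520 = 52,000
  bachelor's degree: 180 × 400 = 72,000
Adjusted estimate = 229,200 / 520 = 440.769 → $440.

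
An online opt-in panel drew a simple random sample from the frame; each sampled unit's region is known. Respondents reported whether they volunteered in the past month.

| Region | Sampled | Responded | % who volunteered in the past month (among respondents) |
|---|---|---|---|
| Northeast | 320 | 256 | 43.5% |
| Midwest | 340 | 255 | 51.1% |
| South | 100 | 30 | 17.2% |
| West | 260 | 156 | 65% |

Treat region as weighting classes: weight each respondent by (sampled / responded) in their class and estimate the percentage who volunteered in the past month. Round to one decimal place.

48.9%

Response rates by class: Northeast 256/320 = 80%, Midwest 255/340 = 75%, South 30/100 = 30%, West 156/260 = 60%.
With weight = n_sampled/n_responded per class, the weighted class total is n_sampled:
  Northeast: 320 × 43.5 = 13,920
  Midwest: 340 × 51.1 = 17,374
  South: 100 × 17.2 = 1720
  West: 260 × 65 = 16,900
Adjusted estimate = 49,914 / 1,020 = 48.9353 → 48.9%.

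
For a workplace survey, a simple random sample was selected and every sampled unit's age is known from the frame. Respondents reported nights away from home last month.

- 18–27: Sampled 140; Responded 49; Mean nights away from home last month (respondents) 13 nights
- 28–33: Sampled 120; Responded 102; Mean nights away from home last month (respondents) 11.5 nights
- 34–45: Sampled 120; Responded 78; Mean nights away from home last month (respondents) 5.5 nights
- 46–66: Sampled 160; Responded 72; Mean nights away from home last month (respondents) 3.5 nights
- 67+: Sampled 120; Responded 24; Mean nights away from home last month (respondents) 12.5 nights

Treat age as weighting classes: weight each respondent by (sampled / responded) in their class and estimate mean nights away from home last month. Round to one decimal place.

9.0

Response rates by class: 18–27 49/140 = 35%, 28–33 102/120 = 85%, 34–45 78/120 = 65%, 46–66 72/160 = 45%, 67+ 24/120 = 20%.
Weighting each respondent by the inverse class response rate inflates each class back to its sampled size, so the class weight is n_sampled:
  18–27: 140 × 13 = 1820
  28–33: 120 × 11.5 = 1380
  34–45: 120 × 5.5 = 660
  46–66: 160 × 3.5 = 560
  67+: 120 × 12.5 = 1500
Adjusted estimate = 5920 / 660 = 8.9697 → 9.0.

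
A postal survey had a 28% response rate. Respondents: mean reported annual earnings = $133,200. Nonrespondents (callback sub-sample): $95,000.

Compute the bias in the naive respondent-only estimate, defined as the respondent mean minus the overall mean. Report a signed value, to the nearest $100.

+$27,500

Nonresponse fraction = 1 − 0.28 = 0.72.
Bias = (nonresponse fraction) × (respondent mean − nonrespondent mean)
     = 0.72 × (133,200 − 95,000) = 0.72 × 38,200 = 27,504.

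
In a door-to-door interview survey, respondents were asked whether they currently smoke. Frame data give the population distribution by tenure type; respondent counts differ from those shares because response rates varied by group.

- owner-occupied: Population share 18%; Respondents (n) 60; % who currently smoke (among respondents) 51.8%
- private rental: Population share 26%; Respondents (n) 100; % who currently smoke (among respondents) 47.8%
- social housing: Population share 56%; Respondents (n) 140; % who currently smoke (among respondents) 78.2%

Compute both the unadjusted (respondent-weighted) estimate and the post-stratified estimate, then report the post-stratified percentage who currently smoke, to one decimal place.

Without adjustment, the pooled respondent share is:
  (60/300)×51.8 + (100/300)×47.8 + (140/300)×78.2 = 62.7867%
Reweighting by population tenure type shares:
  0.18×51.8 + 0.26×47.8 + 0.56×78.2 = 65.544%

65.5%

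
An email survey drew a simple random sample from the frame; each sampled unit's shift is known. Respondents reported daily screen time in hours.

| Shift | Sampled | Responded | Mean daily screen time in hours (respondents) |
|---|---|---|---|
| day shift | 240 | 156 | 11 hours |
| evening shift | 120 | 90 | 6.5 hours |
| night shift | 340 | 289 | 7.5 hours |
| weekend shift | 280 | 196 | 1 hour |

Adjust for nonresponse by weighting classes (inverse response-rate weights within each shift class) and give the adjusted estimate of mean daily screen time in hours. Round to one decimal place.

6.4

Response rates by class: day shift 156/240 = 65%, evening shift 90/120 = 75%, night shift 289/340 = 85%, weekend shift 196/280 = 70%.
Weighting each respondent by the inverse class response rate inflates each class back to its sampled size, so the class weight is n_sampled:
  day shift: 240 × 11 = 2640
  evening shift: 120 × 6.5 = 780
  night shift: 340 × 7.5 = 2550
  weekend shift: 280 × 1 = 280
Adjusted estimate = 6250 / 980 = 6.37755 → 6.4.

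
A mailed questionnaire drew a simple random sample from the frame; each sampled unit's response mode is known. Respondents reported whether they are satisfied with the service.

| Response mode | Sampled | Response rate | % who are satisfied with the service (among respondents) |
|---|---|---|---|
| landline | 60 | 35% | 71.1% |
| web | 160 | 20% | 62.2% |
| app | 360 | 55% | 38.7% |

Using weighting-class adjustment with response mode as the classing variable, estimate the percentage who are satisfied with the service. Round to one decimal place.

With weight = n_sampled/n_responded per class, the weighted class total is n_sampled:
  landline: 60 × 71.1 = 4266
  web: 160 × 62.2 = 9952
  app: 360 × 38.7 = 13932
Adjusted estimate = 28,150 / 580 = 48.5345 → 48.5%.

48.5%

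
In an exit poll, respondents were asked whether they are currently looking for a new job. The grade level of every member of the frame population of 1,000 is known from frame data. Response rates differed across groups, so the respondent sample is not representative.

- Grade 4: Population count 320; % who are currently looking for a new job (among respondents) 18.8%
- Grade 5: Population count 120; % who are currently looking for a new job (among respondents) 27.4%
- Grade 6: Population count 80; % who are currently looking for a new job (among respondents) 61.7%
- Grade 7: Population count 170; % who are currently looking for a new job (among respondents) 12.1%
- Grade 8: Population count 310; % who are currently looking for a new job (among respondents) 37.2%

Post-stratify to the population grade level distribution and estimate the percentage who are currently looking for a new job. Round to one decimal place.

27.8%

Post-stratification weights by population share, not respondent share:
  Grade 4: (320/1,000) × 18.8 = 6.016
  Grade 5: (120/1,000) × 27.4 = 3.288
  Grade 6: (80/1,000) × 61.7 = 4.936
  Grade 7: (170/1,000) × 12.1 = 2.057
  Grade 8: (310/1,000) × 37.2 = 11.532
Post-stratified estimate = 27.829 → 27.8%.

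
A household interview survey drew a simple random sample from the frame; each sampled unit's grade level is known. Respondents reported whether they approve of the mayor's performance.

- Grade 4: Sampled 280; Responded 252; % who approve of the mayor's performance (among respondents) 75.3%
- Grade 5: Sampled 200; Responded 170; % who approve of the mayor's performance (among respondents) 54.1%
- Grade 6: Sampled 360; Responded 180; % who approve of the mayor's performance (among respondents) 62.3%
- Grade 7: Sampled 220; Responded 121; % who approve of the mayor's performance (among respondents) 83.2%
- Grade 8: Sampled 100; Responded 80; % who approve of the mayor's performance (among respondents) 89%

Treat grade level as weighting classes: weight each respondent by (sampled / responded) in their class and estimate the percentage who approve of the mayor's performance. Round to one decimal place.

Class response rates: Grade 4 252/280 = 90%, Grade 5 170/200 = 85%, Grade 6 180/360 = 50%, Grade 7 121/220 = 55%, Grade 8 80/100 = 80%.
Inverse-response-rate weighting restores each class to its sampled count, so class totals weight by n_sampled:
  Grade 4: 280 × 75.3 = 21,084
  Grade 5: 200 × 54.1 = 10,820
  Grade 6: 360 × 62.3 = 22,428
  Grade 7: 220 × 83.2 = 18,304
  Grade 8: 100 × 89 = 8900
Adjusted estimate = 81,536 / 1,160 = 70.2897 → 70.3%.

70.3%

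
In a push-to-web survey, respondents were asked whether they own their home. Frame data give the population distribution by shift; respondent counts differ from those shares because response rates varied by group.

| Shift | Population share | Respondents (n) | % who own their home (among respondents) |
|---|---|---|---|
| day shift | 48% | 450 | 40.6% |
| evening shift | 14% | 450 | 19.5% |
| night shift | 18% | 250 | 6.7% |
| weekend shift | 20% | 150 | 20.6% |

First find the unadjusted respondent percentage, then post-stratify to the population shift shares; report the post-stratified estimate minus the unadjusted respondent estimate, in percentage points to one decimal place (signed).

Naive respondent-only estimate (weights = respondent counts):
  (450/1300)×40.6 + (450/1300)×19.5 + (250/1300)×6.7 + (150/1300)×20.6 = 24.4692%
Post-stratifying to population shares instead:
  0.48×40.6 + 0.14×19.5 + 0.18×6.7 + 0.2×20.6 = 27.544%
Difference = 27.544 − 24.4692 = 3.0748 pp.

+3.1 percentage points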